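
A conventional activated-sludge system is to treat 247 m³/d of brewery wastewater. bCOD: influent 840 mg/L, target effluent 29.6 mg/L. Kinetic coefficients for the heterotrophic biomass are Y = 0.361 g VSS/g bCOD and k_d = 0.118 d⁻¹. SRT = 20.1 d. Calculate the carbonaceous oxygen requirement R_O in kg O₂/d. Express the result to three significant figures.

R_O ≈ 170 kg O₂/d

Y_obs = Y / (1 + k_d θ_c) = 0.361 / (1 + 0.118 × 20.1) = 0.361 / 3.372 = 0.1071.
Substrate removed = Q·(S₀ − S) = 247 m³/d × (840 − 29.6) g/m³ = 2×10^5 g/d = 200.2 kg/d.
P_X = Y_obs·Q·(S₀ − S) = 0.1071 × 200.2 = 21.43 kg VSS/d.
R_O = Q·ΔS − 1.42 P_X = 200.2 − 30.43 = 169.7 kg O₂/d.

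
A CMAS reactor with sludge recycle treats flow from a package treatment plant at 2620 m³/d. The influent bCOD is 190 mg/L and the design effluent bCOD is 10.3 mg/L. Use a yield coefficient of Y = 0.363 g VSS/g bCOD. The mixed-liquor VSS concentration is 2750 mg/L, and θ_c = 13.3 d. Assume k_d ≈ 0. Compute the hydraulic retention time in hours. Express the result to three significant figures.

τ ≈ 7.57 h

V·X = Y·Q·ΔS·θ_c gives V = 0.363 × 2620 × (190 − 10.3) × 13.3 / 2750 = 826.6 m³.
τ = V/Q = 826.6/2620 = 0.3155 d, or 7.572 h.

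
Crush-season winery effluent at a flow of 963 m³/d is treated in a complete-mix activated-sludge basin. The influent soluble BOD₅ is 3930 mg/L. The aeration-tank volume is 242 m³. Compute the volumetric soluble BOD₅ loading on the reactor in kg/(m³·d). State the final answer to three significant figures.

Volumetric loading L_v = Q·S₀ / V = 963 × 3930 g/m³ / 242.0 m³ = 15639 g/(m³·d) = 15.64 kg soluble BOD₅/(m³·d).

L_v ≈ 15.6 kg soluble BOD₅/(m³·d)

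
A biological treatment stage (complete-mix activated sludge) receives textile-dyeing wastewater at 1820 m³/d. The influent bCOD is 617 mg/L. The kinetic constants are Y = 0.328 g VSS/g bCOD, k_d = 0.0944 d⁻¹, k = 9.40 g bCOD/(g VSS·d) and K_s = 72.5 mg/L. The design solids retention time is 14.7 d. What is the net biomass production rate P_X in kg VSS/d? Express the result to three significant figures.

P_X ≈ 153 kg VSS/d

From the Monod/SRT balance for a CMAS, S = K_s·(1+k_d θ_c)/[θ_c·(Y k − k_d) − 1] = 72.5 × (1 + 0.0944 × 14.7) / [14.7 × (0.328 × 9.40 − 0.0944) − 1] = 173.1 / 42.94 = 4.032 mg/L.
The observed yield is Y_obs = Y/(1 + k_d·θ_c) = 0.328 / (1 + 0.0944 × 14.7) = 0.328 / 2.388 = 0.1374 g VSS per g bCOD removed.
ΔS = 617 − 4.03 = 613.0 mg/L, so the substrate removal rate is 1820 × 613.0/1000 = 1116 kg bCOD/d.
Biomass produced: P_X = Y_obs·Q·ΔS = 0.1374 × 1116 ≈ 153.3 kg VSS/d.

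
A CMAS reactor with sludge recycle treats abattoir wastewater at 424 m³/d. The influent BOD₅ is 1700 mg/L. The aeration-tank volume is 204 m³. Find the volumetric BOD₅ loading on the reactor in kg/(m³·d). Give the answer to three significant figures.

L_v ≈ 3.53 kg BOD₅/(m³·d)

Applied BOD₅ load per unit volume = Q·S₀/V = (424 × 1700/1000)/204.0 = 3.533 kg BOD₅·m⁻³·d⁻¹.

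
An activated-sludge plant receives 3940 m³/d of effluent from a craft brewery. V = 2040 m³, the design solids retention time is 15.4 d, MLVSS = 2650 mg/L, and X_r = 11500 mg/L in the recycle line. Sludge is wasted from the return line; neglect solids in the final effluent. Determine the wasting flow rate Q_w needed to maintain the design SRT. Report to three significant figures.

Q_w ≈ 30.5 m³/d

θ_c = V·X/(Q_w·X_r) when wasting from the recycle, so Q_w = V·X/(θ_c·X_r) = 2040 × 2650 / (15.4 × 11500) = 30.53 m³/d.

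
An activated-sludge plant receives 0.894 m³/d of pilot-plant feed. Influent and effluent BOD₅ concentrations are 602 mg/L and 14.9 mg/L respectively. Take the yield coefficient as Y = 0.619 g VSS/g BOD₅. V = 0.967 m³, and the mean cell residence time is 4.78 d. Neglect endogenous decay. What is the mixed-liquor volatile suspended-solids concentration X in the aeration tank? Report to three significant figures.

Without decay, X = Y Q (S₀−S) θ_c / V = 0.619 × 0.894 × (602 − 14.9) × 4.78 / 0.967 = 1606 mg/L.

X ≈ 1610 mg/L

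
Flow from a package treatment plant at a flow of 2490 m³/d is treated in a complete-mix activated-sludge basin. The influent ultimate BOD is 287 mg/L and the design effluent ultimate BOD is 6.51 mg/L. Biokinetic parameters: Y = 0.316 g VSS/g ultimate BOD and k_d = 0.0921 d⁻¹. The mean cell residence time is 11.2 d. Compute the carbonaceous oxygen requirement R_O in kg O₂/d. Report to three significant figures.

Observed yield with endogenous decay: Y_obs = Y / (1 + k_d·θ_c) = 0.316 / (1 + 0.0921 × 11.2) = 0.316 / 2.032 = 0.1555 g VSS/g ultimate BOD.
Q·(S₀ − S) = 2490 × (287 − 6.51) × 10⁻³ = 698.4 kg/d removed.
Net sludge production P_X = 0.1555 × 698.4 = 108.6 kg VSS/d.
Carbonaceous O₂ demand = substrate oxidised − cell-mass equivalent = 698.4 − 1.42 × 108.6 = 544.2 kg O₂/d.

R_O ≈ 544 kg O₂/d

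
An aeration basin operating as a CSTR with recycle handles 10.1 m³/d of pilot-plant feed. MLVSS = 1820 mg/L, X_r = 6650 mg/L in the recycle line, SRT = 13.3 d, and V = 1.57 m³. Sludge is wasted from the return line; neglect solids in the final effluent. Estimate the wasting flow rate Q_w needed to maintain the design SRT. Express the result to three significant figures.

Q_w = (V·X)/(θ_c X_r) = 1.570 × 1820 / (13.3 × 6650) = 0.03231 m³/d.

Q_w ≈ 0.0323 m³/d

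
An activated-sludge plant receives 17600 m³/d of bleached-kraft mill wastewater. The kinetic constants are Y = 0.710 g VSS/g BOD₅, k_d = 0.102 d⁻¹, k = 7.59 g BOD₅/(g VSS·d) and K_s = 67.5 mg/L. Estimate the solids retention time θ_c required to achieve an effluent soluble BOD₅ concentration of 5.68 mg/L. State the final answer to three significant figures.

θ_c ≈ 3.16 d

At the target effluent, Y k S/(K_s+S) = 0.710×7.59×5.68/73.18 = 0.4183 d⁻¹.
Then 1/θ_c = μ − k_d = 0.4183 − 0.102 = 0.3163 d⁻¹, giving θ_c = 3.162 d.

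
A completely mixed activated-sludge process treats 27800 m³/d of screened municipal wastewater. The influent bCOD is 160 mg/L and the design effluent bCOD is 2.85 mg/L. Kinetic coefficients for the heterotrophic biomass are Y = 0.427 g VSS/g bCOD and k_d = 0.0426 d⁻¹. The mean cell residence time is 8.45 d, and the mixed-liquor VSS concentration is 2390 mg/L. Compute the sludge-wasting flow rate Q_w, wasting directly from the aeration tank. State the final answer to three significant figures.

Q_w ≈ 574 m³/d

Rearranging the biomass balance for a CMAS with decay, V = Y·Q·ΔS·θ_c / [X·(1+k_d θ_c)] = 0.427 × 27800 × (160 − 2.85) × 8.45 / [2390 × (1 + 0.0426 × 8.45)] = 1.58×10^7 / 3250 = 4850 m³.
With mixed-liquor wasting, θ_c = V/Q_w, so Q_w = V/θ_c = 4850/8.45 = 573.9 m³/d.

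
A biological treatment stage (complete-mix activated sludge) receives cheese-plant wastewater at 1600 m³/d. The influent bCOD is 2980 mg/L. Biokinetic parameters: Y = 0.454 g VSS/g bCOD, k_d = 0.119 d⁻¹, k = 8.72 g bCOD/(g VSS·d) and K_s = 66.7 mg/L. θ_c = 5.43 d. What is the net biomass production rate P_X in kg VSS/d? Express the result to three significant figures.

P_X ≈ 1310 kg VSS/d

Effluent substrate depends only on kinetics and SRT: S = K_s(1 + k_d θ_c) / [θ_c(Yk − k_d) − 1] = 66.7 × (1 + 0.119 × 5.43) / [5.43 × (0.454 × 8.72 − 0.119) − 1] = 109.8 / 19.85 = 5.531 mg/L.
Observed yield with endogenous decay: Y_obs = Y / (1 + k_d·θ_c) = 0.454 / (1 + 0.119 × 5.43) = 0.454 / 1.646 = 0.2758 g VSS/g bCOD.
Substrate removed = Q·(S₀ − S) = 1600 m³/d × (2980 − 5.53) g/m³ = 4.76×10^6 g/d = 4759 kg/d.
Biomass produced: P_X = Y_obs·Q·ΔS = 0.2758 × 4759 ≈ 1313 kg VSS/d.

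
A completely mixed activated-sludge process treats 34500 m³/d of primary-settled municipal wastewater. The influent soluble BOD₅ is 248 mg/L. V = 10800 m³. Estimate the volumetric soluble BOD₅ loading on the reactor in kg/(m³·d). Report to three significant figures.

L_v = Q S₀ / V = 34500 × 248 × 10⁻³ / 10800 = 0.7922 kg/(m³·d).

L_v ≈ 0.792 kg soluble BOD₅/(m³·d)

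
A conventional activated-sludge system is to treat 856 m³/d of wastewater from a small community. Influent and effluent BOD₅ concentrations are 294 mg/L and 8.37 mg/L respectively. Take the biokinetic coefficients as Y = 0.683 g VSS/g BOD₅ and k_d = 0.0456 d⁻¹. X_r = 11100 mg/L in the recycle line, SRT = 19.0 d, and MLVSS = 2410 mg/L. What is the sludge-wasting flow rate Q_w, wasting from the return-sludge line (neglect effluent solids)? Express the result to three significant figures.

Q_w ≈ 8.06 m³/d

Rearranging the biomass balance for a CMAS with decay, V = Y·Q·ΔS·θ_c / [X·(1+k_d θ_c)] = 0.683 × 856 × (294 − 8.37) × 19.0 / [2410 × (1 + 0.0456 × 19.0)] = 3.17×10^6 / 4498 = 705.4 m³.
Q_w = (V·X)/(θ_c X_r) = 705.4 × 2410 / (19.0 × 11100) = 8.061 m³/d.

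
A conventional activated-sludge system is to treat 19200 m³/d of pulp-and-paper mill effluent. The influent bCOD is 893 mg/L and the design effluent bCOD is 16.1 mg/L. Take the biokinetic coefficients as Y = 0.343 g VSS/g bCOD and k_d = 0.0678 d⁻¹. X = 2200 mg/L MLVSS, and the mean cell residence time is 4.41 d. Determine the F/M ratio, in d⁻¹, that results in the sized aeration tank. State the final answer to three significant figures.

Steady-state biomass mass balance: V·X·(1 + k_d·θ_c) = Y·Q·(S₀ − S)·θ_c, so V = 0.343 × 19200 × (893 − 16.1) × 4.41 / [2200 × (1 + 0.0678 × 4.41)] = 2.55×10^7 / 2858 = 8912 m³.
F/M = Q·S₀ / (V·X) = 19200 × 893 / (8912 × 2200) = 0.8745 g bCOD·(g VSS·d)⁻¹.

F/M ≈ 0.875 d⁻¹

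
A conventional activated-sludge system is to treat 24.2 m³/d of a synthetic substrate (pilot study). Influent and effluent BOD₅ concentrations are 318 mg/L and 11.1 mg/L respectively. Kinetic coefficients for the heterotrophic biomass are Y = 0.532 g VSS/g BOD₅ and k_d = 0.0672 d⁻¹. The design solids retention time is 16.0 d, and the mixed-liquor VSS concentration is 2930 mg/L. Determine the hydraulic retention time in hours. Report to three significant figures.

τ ≈ 10.3 h

Rearranging the biomass balance for a CMAS with decay, V = Y·Q·ΔS·θ_c / [X·(1+k_d θ_c)] = 0.532 × 24.2 × (318 − 11.1) × 16.0 / [2930 × (1 + 0.0672 × 16.0)] = 6.32×10^4 / 6080 = 10.40 m³.
τ = V/Q = 10.40/24.2 = 0.4296 d, or 10.31 h.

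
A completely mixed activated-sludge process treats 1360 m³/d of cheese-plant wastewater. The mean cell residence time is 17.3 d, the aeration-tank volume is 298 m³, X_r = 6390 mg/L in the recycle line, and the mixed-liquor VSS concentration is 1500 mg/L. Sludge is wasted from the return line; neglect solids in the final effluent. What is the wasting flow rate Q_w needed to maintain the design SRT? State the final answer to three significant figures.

Q_w ≈ 4.04 m³/d

Q_w = (V·X)/(θ_c X_r) = 298.0 × 1500 / (17.3 × 6390) = 4.044 m³/d.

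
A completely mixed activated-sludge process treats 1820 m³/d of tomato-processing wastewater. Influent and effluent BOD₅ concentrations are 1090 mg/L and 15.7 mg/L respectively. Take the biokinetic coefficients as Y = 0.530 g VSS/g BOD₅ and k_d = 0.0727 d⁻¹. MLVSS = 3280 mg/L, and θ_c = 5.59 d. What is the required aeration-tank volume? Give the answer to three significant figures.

Steady-state biomass mass balance: V·X·(1 + k_d·θ_c) = Y·Q·(S₀ − S)·θ_c, so V = 0.530 × 1820 × (1090 − 15.7) × 5.59 / [3280 × (1 + 0.0727 × 5.59)] = 5.79×10^6 / 4613 = 1256 m³.

V ≈ 1260 m³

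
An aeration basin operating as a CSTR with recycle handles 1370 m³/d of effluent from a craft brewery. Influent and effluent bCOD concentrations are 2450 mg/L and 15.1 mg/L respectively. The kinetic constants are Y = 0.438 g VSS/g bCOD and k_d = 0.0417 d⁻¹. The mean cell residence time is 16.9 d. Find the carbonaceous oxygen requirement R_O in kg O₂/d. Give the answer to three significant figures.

Observed yield with endogenous decay: Y_obs = Y / (1 + k_d·θ_c) = 0.438 / (1 + 0.0417 × 16.9) = 0.438 / 1.705 = 0.2569 g VSS/g bCOD.
Q·(S₀ − S) = 1370 × (2450 − 15.1) × 10⁻³ = 3336 kg/d removed.
Net sludge production P_X = 0.2569 × 3336 = 857.1 kg VSS/d.
R_O = Q·(S₀ − S) − 1.42·P_X = 3336 − 1.42 × 857.1 = 2119 kg O₂/d.

R_O ≈ 2120 kg O₂/d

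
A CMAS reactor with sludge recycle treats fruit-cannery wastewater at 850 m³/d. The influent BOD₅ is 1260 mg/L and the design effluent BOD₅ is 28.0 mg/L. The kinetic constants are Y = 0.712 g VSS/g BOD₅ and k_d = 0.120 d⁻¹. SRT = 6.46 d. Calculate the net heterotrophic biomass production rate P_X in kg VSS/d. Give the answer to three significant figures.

Observed yield with endogenous decay: Y_obs = Y / (1 + k_d·θ_c) = 0.712 / (1 + 0.120 × 6.46) = 0.712 / 1.775 = 0.4011 g VSS/g BOD₅.
ΔS = 1260 − 28.0 = 1232 mg/L, so the substrate removal rate is 850 × 1232/1000 = 1047 kg BOD₅/d.
So the net sludge growth is P_X = 0.4011 × 1047 = 420.0 kg VSS/d.

P_X ≈ 420 kg VSS/d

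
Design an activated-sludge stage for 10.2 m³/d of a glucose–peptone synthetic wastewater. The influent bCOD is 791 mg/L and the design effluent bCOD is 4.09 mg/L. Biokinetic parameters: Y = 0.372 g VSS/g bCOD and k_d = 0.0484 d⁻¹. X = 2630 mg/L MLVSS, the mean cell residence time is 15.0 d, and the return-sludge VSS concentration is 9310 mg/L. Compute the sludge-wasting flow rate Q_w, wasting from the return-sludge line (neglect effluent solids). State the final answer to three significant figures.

Q_w ≈ 0.186 m³/d

Steady-state biomass mass balance: V·X·(1 + k_d·θ_c) = Y·Q·(S₀ − S)·θ_c, so V = 0.372 × 10.2 × (791 − 4.09) × 15.0 / [2630 × (1 + 0.0484 × 15.0)] = 4.48×10^4 / 4539 = 9.866 m³.
θ_c = V·X/(Q_w·X_r) when wasting from the recycle, so Q_w = V·X/(θ_c·X_r) = 9.866 × 2630 / (15.0 × 9310) = 0.1858 m³/d.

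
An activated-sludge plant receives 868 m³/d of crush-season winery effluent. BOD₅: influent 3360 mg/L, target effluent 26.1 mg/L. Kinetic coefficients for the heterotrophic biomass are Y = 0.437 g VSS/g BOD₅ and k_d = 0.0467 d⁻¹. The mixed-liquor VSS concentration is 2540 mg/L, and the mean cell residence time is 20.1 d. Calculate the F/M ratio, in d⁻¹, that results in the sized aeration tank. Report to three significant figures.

F/M ≈ 0.222 d⁻¹

Steady-state biomass mass balance: V·X·(1 + k_d·θ_c) = Y·Q·(S₀ − S)·θ_c, so V = 0.437 × 868 × (3360 − 26.1) × 20.1 / [2540 × (1 + 0.0467 × 20.1)] = 2.54×10^7 / 4924 = 5162 m³.
Food-to-microorganism ratio F/M = Q S₀ / (V X) = 868 × 3360 / (5162 × 2540) = 0.2224 d⁻¹.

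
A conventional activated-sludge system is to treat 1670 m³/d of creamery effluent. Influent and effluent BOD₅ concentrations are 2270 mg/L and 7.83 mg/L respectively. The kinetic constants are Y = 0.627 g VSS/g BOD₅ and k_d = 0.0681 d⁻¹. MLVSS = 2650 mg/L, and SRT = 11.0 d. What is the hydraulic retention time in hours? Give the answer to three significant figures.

τ ≈ 80.8 h

Steady-state biomass mass balance: V·X·(1 + k_d·θ_c) = Y·Q·(S₀ − S)·θ_c, so V = 0.627 × 1670 × (2270 − 7.83) × 11.0 / [2650 × (1 + 0.0681 × 11.0)] = 2.61×10^7 / 4635 = 5621 m³.
Hydraulic retention time τ = V/Q = 5621 / 1670 = 3.366 d = 80.79 h.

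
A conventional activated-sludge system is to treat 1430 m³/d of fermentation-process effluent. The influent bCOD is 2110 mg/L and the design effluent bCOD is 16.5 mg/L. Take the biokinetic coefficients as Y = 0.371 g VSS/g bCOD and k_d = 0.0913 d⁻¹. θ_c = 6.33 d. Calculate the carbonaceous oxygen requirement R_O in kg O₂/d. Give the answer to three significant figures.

Correct the yield for decay: Y_obs = Y/(1 + k_d θ_c) = 0.371 / (1 + 0.0913 × 6.33) = 0.371 / 1.578 = 0.2351.
ΔS = 2110 − 16.5 = 2094 mg/L, so the substrate removal rate is 1430 × 2094/1000 = 2994 kg bCOD/d.
Biomass synthesised: P_X = Y_obs × 2994 = 703.9 kg VSS/d.
Carbonaceous O₂ demand = substrate oxidised − cell-mass equivalent = 2994 − 1.42 × 703.9 = 1994 kg O₂/d.

R_O ≈ 1990 kg O₂/d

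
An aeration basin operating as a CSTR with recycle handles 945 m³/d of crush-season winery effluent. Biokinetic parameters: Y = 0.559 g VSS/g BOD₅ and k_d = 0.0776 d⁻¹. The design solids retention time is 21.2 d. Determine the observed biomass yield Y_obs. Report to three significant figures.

Y_obs ≈ 0.211 g VSS/g BOD₅

Y_obs = Y / (1 + k_d θ_c) = 0.559 / (1 + 0.0776 × 21.2) = 0.559 / 2.645 = 0.2113.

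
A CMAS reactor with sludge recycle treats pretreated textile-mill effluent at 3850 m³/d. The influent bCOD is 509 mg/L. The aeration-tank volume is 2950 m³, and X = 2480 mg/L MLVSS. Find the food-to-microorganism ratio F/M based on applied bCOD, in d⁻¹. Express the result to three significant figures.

F/M ≈ 0.268 d⁻¹

F/M = applied load / biomass = Q·S₀/(V·X) = 3850 × 509 / (2950 × 2480) = 0.2679 d⁻¹.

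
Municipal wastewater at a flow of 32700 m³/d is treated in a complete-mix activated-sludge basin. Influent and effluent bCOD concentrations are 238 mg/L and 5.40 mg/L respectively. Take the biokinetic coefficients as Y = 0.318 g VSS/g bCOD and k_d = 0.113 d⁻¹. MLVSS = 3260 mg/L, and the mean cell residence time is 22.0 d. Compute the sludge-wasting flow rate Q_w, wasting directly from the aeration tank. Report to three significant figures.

Steady-state biomass mass balance: V·X·(1 + k_d·θ_c) = Y·Q·(S₀ − S)·θ_c, so V = 0.318 × 32700 × (238 − 5.40) × 22.0 / [3260 × (1 + 0.113 × 22.0)] = 5.32×10^7 / 11364 = 4682 m³.
With mixed-liquor wasting, θ_c = V/Q_w, so Q_w = V/θ_c = 4682/22.0 = 212.8 m³/d.

Q_w ≈ 213 m³/d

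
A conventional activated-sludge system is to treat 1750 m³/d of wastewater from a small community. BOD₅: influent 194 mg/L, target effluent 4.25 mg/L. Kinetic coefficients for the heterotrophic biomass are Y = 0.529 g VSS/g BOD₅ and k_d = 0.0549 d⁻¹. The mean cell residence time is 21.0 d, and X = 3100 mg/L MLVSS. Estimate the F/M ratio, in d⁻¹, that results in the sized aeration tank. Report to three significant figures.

F/M ≈ 0.198 d⁻¹

From the SRT design equation V = Y Q (S₀−S) θ_c / [X (1 + k_d θ_c)] = 0.529 × 1750 × (194 − 4.25) × 21.0 / [3100 × (1 + 0.0549 × 21.0)] = 3.69×10^6 / 6674 = 552.7 m³.
F/M = applied load / biomass = Q·S₀/(V·X) = 1750 × 194 / (552.7 × 3100) = 0.1981 d⁻¹.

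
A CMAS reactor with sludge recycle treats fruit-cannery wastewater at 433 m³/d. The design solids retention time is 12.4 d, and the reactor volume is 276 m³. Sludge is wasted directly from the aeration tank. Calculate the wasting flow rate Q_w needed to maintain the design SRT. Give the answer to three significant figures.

Q_w ≈ 22.3 m³/d

Wasting from the aeration tank: Q_w = V / θ_c = 276.0 / 12.4 = 22.26 m³/d.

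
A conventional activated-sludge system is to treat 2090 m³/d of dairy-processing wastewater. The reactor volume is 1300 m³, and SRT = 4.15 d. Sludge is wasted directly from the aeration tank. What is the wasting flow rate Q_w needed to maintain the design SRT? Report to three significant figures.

Q_w ≈ 313 m³/d

Wasting from the aeration tank: Q_w = V / θ_c = 1300 / 4.15 = 313.3 m³/d.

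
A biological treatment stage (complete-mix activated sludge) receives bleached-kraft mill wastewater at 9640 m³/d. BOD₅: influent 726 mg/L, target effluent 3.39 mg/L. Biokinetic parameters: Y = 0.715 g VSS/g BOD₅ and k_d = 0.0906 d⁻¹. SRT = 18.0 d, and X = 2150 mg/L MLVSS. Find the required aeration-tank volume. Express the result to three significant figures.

V ≈ 15900 m³

Rearranging the biomass balance for a CMAS with decay, V = Y·Q·ΔS·θ_c / [X·(1+k_d θ_c)] = 0.715 × 9640 × (726 − 3.39) × 18.0 / [2150 × (1 + 0.0906 × 18.0)] = 8.97×10^7 / 5656 = 15850 m³.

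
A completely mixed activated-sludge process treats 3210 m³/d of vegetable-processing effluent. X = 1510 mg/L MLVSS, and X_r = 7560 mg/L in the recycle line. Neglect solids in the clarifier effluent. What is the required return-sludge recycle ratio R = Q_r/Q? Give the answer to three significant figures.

Mass balance around the secondary clarifier (neglecting effluent solids): R = X / (X_r − X) = 1510 / (7560 − 1510) = 0.2496.

R ≈ 0.250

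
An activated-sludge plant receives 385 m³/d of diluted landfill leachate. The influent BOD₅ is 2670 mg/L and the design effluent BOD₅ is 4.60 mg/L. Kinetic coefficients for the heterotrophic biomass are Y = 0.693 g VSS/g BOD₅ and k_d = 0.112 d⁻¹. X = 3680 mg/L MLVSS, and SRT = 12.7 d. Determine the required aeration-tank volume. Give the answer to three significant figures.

V ≈ 1010 m³

Steady-state biomass mass balance: V·X·(1 + k_d·θ_c) = Y·Q·(S₀ − S)·θ_c, so V = 0.693 × 385 × (2670 − 4.60) × 12.7 / [3680 × (1 + 0.112 × 12.7)] = 9.03×10^6 / 8914 = 1013 m³.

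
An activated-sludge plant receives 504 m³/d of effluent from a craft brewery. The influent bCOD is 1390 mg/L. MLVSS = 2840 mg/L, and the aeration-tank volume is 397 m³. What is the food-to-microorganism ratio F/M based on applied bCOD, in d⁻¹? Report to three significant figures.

F/M ≈ 0.621 d⁻¹

Food-to-microorganism ratio F/M = Q S₀ / (V X) = 504 × 1390 / (397.0 × 2840) = 0.6214 d⁻¹.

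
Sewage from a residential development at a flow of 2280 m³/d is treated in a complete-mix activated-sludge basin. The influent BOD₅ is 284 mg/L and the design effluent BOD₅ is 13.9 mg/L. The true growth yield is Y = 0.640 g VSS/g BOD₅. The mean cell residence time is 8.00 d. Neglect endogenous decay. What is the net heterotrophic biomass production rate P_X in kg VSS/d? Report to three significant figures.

P_X ≈ 394 kg VSS/d

Since k_d ≈ 0, Y_obs = Y = 0.640 g VSS/g BOD₅.
Substrate removed = Q·(S₀ − S) = 2280 m³/d × (284 − 13.9) g/m³ = 6.16×10^5 g/d = 615.8 kg/d.
P_X = Y_obs · Q(S₀ − S) = 0.6400 × 615.8 = 394.1 kg VSS/d.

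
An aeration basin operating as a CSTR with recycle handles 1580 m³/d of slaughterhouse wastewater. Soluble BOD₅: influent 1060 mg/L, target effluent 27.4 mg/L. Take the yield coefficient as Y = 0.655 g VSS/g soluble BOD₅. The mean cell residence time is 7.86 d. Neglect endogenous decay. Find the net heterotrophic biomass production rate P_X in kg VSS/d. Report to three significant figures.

P_X ≈ 1070 kg VSS/d

No decay correction is needed, so Y_obs = Y = 0.655.
ΔS = 1060 − 27.4 = 1033 mg/L, so the substrate removal rate is 1580 × 1033/1000 = 1632 kg soluble BOD₅/d.
Net biomass production P_X = Y_obs × Q·(S₀ − S) = 0.6550 × 1632 = 1069 kg VSS/d.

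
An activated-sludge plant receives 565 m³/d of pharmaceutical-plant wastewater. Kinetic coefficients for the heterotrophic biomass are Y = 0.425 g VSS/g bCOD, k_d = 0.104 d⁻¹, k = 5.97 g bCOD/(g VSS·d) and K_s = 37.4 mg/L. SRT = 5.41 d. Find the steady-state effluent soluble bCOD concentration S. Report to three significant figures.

Effluent substrate depends only on kinetics and SRT: S = K_s(1 + k_d θ_c) / [θ_c(Yk − k_d) − 1] = 37.4 × (1 + 0.104 × 5.41) / [5.41 × (0.425 × 5.97 − 0.104) − 1] = 58.44 / 12.16 = 4.805 mg/L.

S ≈ 4.80 mg/L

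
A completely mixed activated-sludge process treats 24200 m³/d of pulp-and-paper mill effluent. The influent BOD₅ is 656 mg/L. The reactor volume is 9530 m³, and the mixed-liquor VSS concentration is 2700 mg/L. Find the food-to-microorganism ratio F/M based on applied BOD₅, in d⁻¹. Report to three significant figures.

F/M ≈ 0.617 d⁻¹

Food-to-microorganism ratio F/M = Q S₀ / (V X) = 24200 × 656 / (9530 × 2700) = 0.6170 d⁻¹.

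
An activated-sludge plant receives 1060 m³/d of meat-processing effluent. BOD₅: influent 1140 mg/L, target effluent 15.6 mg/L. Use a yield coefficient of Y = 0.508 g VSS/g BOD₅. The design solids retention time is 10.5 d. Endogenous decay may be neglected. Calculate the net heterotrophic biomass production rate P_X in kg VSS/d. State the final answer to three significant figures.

P_X ≈ 605 kg VSS/d

With endogenous decay neglected, the observed yield equals the true yield: Y_obs = Y = 0.508 g VSS/g BOD₅.
Mass of BOD₅ removed per day: Q(S₀ − S) = 1060 × 1124 g/m³ = 1192 kg/d.
P_X = Y_obs · Q(S₀ − S) = 0.5080 × 1192 = 605.5 kg VSS/d.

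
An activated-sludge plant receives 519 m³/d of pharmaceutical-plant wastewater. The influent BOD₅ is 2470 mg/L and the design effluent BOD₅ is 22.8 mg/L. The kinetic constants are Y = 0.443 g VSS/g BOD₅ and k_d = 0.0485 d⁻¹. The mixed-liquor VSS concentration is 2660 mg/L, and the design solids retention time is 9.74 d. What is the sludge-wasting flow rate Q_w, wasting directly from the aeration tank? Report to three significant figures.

Q_w ≈ 144 m³/d

Rearranging the biomass balance for a CMAS with decay, V = Y·Q·ΔS·θ_c / [X·(1+k_d θ_c)] = 0.443 × 519 × (2470 − 22.8) × 9.74 / [2660 × (1 + 0.0485 × 9.74)] = 5.48×10^6 / 3917 = 1399 m³.
With mixed-liquor wasting, θ_c = V/Q_w, so Q_w = V/θ_c = 1399/9.74 = 143.7 m³/d.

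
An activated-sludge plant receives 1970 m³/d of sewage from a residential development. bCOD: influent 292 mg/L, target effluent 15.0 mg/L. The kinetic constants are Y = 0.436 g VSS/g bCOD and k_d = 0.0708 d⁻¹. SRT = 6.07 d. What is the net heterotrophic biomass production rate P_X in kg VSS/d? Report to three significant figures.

Correct the yield for decay: Y_obs = Y/(1 + k_d θ_c) = 0.436 / (1 + 0.0708 × 6.07) = 0.436 / 1.430 = 0.3049.
ΔS = 292 − 15.0 = 277.0 mg/L, so the substrate removal rate is 1970 × 277.0/1000 = 545.7 kg bCOD/d.
Net biomass production P_X = Y_obs × Q·(S₀ − S) = 0.3049 × 545.7 = 166.4 kg VSS/d.

P_X ≈ 166 kg VSS/d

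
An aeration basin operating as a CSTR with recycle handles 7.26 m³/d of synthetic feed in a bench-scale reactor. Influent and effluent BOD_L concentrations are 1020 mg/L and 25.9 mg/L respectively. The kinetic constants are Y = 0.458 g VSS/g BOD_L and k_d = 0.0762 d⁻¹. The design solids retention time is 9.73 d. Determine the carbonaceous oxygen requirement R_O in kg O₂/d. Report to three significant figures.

R_O ≈ 4.52 kg O₂/d

The observed yield is Y_obs = Y/(1 + k_d·θ_c) = 0.458 / (1 + 0.0762 × 9.73) = 0.458 / 1.741 = 0.2630 g VSS per g BOD_L removed.
ΔS = 1020 − 25.9 = 994.1 mg/L, so the substrate removal rate is 7.26 × 994.1/1000 = 7.217 kg BOD_L/d.
Biomass synthesised: P_X = Y_obs × 7.217 = 1.898 kg VSS/d.
R_O = Q·(S₀ − S) − 1.42·P_X = 7.217 − 1.42 × 1.898 = 4.522 kg O₂/d.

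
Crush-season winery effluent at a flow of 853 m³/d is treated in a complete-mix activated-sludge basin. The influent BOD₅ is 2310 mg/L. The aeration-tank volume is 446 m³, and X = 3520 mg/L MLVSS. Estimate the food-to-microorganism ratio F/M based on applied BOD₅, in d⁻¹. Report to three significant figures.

Food-to-microorganism ratio F/M = Q S₀ / (V X) = 853 × 2310 / (446.0 × 3520) = 1.255 d⁻¹.

F/M ≈ 1.26 d⁻¹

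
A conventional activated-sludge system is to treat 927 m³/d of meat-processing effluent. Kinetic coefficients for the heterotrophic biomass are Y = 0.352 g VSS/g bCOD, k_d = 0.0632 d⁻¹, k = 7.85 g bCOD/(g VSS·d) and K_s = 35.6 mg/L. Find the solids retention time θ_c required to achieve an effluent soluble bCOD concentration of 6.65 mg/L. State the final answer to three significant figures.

At the target effluent, Y k S/(K_s+S) = 0.352×7.85×6.65/42.25 = 0.4349 d⁻¹.
1/θ_c = 0.4349 − 0.0632 = 0.3717 d⁻¹, so θ_c = 2.690 d.

θ_c ≈ 2.69 d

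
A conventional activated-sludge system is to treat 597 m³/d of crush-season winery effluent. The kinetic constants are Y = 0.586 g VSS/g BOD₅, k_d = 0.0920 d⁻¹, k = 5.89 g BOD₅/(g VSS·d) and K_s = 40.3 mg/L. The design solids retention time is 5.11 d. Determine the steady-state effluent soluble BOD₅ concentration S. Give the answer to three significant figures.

For a completely mixed reactor with recycle the Lawrence–McCarty relation gives S = K_s·(1 + k_d·θ_c) / [θ_c·(Y·k − k_d) − 1] = 40.3 × (1 + 0.0920 × 5.11) / [5.11 × (0.586 × 5.89 − 0.0920) − 1] = 59.25 / 16.17 = 3.665 mg/L.

S ≈ 3.66 mg/L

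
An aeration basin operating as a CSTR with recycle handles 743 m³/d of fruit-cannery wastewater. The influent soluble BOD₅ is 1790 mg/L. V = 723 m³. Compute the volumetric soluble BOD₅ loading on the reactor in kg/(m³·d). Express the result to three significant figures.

L_v ≈ 1.84 kg soluble BOD₅/(m³·d)

L_v = Q S₀ / V = 743 × 1790 × 10⁻³ / 723.0 = 1.840 kg/(m³·d).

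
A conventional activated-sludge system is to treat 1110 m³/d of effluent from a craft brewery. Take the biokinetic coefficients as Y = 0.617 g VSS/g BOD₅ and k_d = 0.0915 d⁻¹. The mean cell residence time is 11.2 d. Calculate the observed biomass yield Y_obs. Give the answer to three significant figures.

Y_obs ≈ 0.305 g VSS/g BOD₅

The observed yield is Y_obs = Y/(1 + k_d·θ_c) = 0.617 / (1 + 0.0915 × 11.2) = 0.617 / 2.025 = 0.3047 g VSS per g BOD₅ removed.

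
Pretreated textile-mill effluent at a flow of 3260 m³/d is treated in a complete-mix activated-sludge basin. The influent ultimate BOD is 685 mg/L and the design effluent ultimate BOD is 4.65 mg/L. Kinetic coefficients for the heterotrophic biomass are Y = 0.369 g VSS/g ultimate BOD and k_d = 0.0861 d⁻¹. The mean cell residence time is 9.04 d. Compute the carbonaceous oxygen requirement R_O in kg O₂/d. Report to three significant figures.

Correct the yield for decay: Y_obs = Y/(1 + k_d θ_c) = 0.369 / (1 + 0.0861 × 9.04) = 0.369 / 1.778 = 0.2075.
Substrate removed = Q·(S₀ − S) = 3260 m³/d × (685 − 4.65) g/m³ = 2.22×10^6 g/d = 2218 kg/d.
Net sludge production P_X = 0.2075 × 2218 = 460.2 kg VSS/d.
Carbonaceous O₂ demand = substrate oxidised − cell-mass equivalent = 2218 − 1.42 × 460.2 = 1564 kg O₂/d.

R_O ≈ 1560 kg O₂/d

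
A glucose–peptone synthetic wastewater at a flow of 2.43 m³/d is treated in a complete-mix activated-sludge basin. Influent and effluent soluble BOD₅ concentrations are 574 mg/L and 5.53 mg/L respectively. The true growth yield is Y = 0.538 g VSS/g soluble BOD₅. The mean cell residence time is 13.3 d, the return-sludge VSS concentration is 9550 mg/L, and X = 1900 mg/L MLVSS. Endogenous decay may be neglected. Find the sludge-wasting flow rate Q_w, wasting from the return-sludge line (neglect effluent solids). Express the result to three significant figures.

With k_d = 0 the design equation reduces to V = Y Q (S₀−S) θ_c / X = 0.538 × 2.43 × (574 − 5.53) × 13.3 / 1900 = 5.202 m³.
θ_c = V·X/(Q_w·X_r) when wasting from the recycle, so Q_w = V·X/(θ_c·X_r) = 5.202 × 1900 / (13.3 × 9550) = 0.07782 m³/d.

Q_w ≈ 0.0778 m³/d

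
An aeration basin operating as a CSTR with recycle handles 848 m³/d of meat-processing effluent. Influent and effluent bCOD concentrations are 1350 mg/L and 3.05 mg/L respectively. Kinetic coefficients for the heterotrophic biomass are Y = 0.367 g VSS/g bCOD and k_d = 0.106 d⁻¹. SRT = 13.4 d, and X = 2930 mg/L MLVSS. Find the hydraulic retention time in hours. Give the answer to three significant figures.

τ ≈ 22.4 h

Rearranging the biomass balance for a CMAS with decay, V = Y·Q·ΔS·θ_c / [X·(1+k_d θ_c)] = 0.367 × 848 × (1350 − 3.05) × 13.4 / [2930 × (1 + 0.106 × 13.4)] = 5.62×10^6 / 7092 = 792.1 m³.
Hydraulic retention time τ = V/Q = 792.1 / 848 = 0.9340 d = 22.42 h.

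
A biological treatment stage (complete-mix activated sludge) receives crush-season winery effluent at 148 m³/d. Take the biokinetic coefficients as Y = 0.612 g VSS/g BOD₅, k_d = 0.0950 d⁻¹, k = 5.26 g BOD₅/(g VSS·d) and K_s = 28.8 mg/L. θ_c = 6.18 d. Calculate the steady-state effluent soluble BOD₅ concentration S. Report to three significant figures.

Effluent substrate depends only on kinetics and SRT: S = K_s(1 + k_d θ_c) / [θ_c(Yk − k_d) − 1] = 28.8 × (1 + 0.0950 × 6.18) / [6.18 × (0.612 × 5.26 − 0.0950) − 1] = 45.71 / 18.31 = 2.497 mg/L.

S ≈ 2.50 mg/L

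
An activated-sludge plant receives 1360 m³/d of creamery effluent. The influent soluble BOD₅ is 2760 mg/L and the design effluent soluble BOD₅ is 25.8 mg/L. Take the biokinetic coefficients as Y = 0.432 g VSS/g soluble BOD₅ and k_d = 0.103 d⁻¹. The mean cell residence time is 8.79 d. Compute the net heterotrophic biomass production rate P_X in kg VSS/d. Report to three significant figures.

P_X ≈ 843 kg VSS/d

Y_obs = Y / (1 + k_d θ_c) = 0.432 / (1 + 0.103 × 8.79) = 0.432 / 1.905 = 0.2267.
Substrate removed = Q·(S₀ − S) = 1360 m³/d × (2760 − 25.8) g/m³ = 3.72×10^6 g/d = 3719 kg/d.
So the net sludge growth is P_X = 0.2267 × 3719 = 843.1 kg VSS/d.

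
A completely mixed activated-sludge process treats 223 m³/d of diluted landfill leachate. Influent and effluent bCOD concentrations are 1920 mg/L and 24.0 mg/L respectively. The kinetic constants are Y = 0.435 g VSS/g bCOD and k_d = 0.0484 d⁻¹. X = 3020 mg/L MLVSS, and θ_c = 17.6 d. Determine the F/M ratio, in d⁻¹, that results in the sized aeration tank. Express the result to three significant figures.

F/M ≈ 0.245 d⁻¹

From the SRT design equation V = Y Q (S₀−S) θ_c / [X (1 + k_d θ_c)] = 0.435 × 223 × (1920 − 24.0) × 17.6 / [3020 × (1 + 0.0484 × 17.6)] = 3.24×10^6 / 5593 = 578.8 m³.
F/M = applied load / biomass = Q·S₀/(V·X) = 223 × 1920 / (578.8 × 3020) = 0.2449 d⁻¹.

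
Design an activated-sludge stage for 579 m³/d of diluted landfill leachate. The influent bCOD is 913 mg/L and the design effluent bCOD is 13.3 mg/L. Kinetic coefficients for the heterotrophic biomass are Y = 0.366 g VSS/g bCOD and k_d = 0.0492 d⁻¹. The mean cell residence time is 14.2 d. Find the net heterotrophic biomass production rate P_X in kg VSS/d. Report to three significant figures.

The observed yield is Y_obs = Y/(1 + k_d·θ_c) = 0.366 / (1 + 0.0492 × 14.2) = 0.366 / 1.699 = 0.2155 g VSS per g bCOD removed.
Substrate removed = Q·(S₀ − S) = 579 m³/d × (913 − 13.3) g/m³ = 5.21×10^5 g/d = 520.9 kg/d.
So the net sludge growth is P_X = 0.2155 × 520.9 = 112.2 kg VSS/d.

P_X ≈ 112 kg VSS/d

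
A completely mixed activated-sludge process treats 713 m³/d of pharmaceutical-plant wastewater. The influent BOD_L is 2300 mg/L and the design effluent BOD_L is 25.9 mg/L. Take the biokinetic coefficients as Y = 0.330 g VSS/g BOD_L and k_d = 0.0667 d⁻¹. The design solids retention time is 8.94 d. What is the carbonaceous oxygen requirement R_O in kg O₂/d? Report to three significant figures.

Y_obs = Y / (1 + k_d θ_c) = 0.330 / (1 + 0.0667 × 8.94) = 0.330 / 1.596 = 0.2067.
ΔS = 2300 − 25.9 = 2274 mg/L, so the substrate removal rate is 713 × 2274/1000 = 1621 kg BOD_L/d.
Net sludge production P_X = 0.2067 × 1621 = 335.2 kg VSS/d.
Carbonaceous O₂ demand = substrate oxidised − cell-mass equivalent = 1621 − 1.42 × 335.2 = 1145 kg O₂/d.

R_O ≈ 1150 kg O₂/d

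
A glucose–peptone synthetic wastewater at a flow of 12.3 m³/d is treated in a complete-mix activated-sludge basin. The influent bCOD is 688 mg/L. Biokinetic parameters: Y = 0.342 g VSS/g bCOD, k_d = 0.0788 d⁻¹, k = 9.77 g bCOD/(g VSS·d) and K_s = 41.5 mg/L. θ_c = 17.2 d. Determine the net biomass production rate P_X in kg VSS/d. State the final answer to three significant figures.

P_X ≈ 1.23 kg VSS/d

Effluent substrate depends only on kinetics and SRT: S = K_s(1 + k_d θ_c) / [θ_c(Yk − k_d) − 1] = 41.5 × (1 + 0.0788 × 17.2) / [17.2 × (0.342 × 9.77 − 0.0788) − 1] = 97.75 / 55.12 = 1.773 mg/L.
Correct the yield for decay: Y_obs = Y/(1 + k_d θ_c) = 0.342 / (1 + 0.0788 × 17.2) = 0.342 / 2.355 = 0.1452.
Substrate removed = Q·(S₀ − S) = 12.3 m³/d × (688 − 1.77) g/m³ = 8.44×10^3 g/d = 8.441 kg/d.
So the net sludge growth is P_X = 0.1452 × 8.441 = 1.226 kg VSS/d.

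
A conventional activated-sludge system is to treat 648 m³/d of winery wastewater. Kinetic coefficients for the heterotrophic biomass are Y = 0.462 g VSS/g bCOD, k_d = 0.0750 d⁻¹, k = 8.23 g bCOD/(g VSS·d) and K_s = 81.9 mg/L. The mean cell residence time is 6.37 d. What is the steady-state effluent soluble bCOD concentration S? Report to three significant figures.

S ≈ 5.32 mg/L

From the Monod/SRT balance for a CMAS, S = K_s·(1+k_d θ_c)/[θ_c·(Y k − k_d) − 1] = 81.9 × (1 + 0.0750 × 6.37) / [6.37 × (0.462 × 8.23 − 0.0750) − 1] = 121.0 / 22.74 = 5.322 mg/L.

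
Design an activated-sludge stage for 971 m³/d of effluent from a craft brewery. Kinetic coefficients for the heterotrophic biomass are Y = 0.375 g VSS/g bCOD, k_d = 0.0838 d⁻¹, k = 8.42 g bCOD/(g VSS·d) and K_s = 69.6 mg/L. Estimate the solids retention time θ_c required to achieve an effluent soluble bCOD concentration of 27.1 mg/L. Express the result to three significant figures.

θ_c ≈ 1.25 d

At the target effluent, Y k S/(K_s+S) = 0.375×8.42×27.1/96.70 = 0.8849 d⁻¹.
Then 1/θ_c = μ − k_d = 0.8849 − 0.0838 = 0.8011 d⁻¹, giving θ_c = 1.248 d.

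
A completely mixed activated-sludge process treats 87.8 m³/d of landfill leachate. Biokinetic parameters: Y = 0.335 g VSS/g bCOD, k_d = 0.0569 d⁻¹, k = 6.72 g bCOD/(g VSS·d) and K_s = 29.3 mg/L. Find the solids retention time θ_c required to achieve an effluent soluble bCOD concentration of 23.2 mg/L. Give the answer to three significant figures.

θ_c ≈ 1.07 d

At the target effluent, Y k S/(K_s+S) = 0.335×6.72×23.2/52.50 = 0.9948 d⁻¹.
1/θ_c = 0.9948 − 0.0569 = 0.9379 d⁻¹, so θ_c = 1.066 d.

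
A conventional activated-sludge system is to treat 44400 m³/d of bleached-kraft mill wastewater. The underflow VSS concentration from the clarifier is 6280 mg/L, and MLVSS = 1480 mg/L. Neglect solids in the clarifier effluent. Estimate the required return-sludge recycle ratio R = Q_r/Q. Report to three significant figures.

R ≈ 0.308

Solids balance on the clarifier gives (1+R)X = R·X_r, so R = X/(X_r − X) = 1480 / (6280 − 1480) = 0.3083.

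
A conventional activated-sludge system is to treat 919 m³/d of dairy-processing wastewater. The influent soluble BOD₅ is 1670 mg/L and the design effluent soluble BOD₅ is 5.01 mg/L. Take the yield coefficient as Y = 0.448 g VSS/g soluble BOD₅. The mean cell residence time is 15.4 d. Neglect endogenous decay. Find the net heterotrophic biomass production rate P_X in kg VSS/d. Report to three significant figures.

No decay correction is needed, so Y_obs = Y = 0.448.
Mass of soluble BOD₅ removed per day: Q(S₀ − S) = 919 × 1665 g/m³ = 1530 kg/d.
So the net sludge growth is P_X = 0.4480 × 1530 = 685.5 kg VSS/d.

P_X ≈ 685 kg VSS/d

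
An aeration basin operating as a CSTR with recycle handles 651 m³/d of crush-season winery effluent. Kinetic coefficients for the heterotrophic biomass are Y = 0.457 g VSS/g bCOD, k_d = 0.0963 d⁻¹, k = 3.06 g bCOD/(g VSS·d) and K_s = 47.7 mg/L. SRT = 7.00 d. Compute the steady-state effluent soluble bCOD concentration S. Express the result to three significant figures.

S ≈ 9.84 mg/L

Effluent substrate depends only on kinetics and SRT: S = K_s(1 + k_d θ_c) / [θ_c(Yk − k_d) − 1] = 47.7 × (1 + 0.0963 × 7.00) / [7.00 × (0.457 × 3.06 − 0.0963) − 1] = 79.85 / 8.115 = 9.841 mg/L.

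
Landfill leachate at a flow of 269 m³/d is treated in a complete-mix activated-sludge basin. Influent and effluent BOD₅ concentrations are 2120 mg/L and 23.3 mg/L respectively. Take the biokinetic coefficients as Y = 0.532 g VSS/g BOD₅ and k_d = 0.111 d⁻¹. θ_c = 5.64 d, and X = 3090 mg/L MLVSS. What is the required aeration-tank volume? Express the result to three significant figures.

V ≈ 337 m³

From the SRT design equation V = Y Q (S₀−S) θ_c / [X (1 + k_d θ_c)] = 0.532 × 269 × (2120 − 23.3) × 5.64 / [3090 × (1 + 0.111 × 5.64)] = 1.69×10^6 / 5024 = 336.8 m³.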